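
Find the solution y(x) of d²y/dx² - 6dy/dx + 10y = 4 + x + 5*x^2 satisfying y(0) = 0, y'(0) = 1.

y = 18/25 + x**2/2 + 7*x/10 - 18*cos(x)*exp(3*x)/25 + 123*exp(3*x)*sin(x)/50

Characteristic equation r² - 6r + 10 = 0 has discriminant (-6)² - 4·(10) = -4 < 0, so r = 3 ± i.
Hence y_h = C1*cos(x)*exp(3*x) + C2*exp(3*x)*sin(x).
For the particular solution try y_p = A0 + A1*x + A2*x^2. Substituting and matching coefficients of each power of x gives A0 = 18/25, A1 = 7/10, A2 = 1/2, so y_p = 18/25 + x^2/2 + 7*x/10.
General solution: y = 18/25 + x^2/2 + 7*x/10 + C1*cos(x)*exp(3*x) + C2*exp(3*x)*sin(x).
Apply the initial conditions: y(0) = 18/25 + C1 = 0 and y'(0) = 7/10 + C2 + 3*C1 = 1. Solving gives C1 = -18/25, C2 = 123/50.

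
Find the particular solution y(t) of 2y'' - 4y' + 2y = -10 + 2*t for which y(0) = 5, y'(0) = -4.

Divide through by 2: y'' - 2y' + y = -5 + t.
Characteristic equation r² - 2r + 1 = 0 has discriminant (-2)² - 4·(1) = 0, so r = 1 is a repeated root.
Hence y_h = (C1 + C2*t)*exp(t).
For the particular solution try y_p = A0 + A1*t. Substituting and matching coefficients of each power of t gives A0 = -3, A1 = 1, so y_p = -3 + t.
General solution: y = -3 + t + C1*exp(t) + C2*t*exp(t).
Apply the initial conditions: y(0) = -3 + C1 = 5 and y'(0) = 1 + C1 + C2 = -4. Solving gives C1 = 8, C2 = -13.

y = -3 + t + 8*exp(t) - 13*t*exp(t)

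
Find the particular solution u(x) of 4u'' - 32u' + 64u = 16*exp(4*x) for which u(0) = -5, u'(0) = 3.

Divide through by 4: u'' - 8u' + 16u = 4*exp(4*x).
Characteristic equation r² - 8r + 16 = 0 has discriminant (-8)² - 4·(16) = 0, so r = 4 is a repeated root.
Hence u_h = (C1 + C2*x)*exp(4*x).
Since exp(4*x) solves the homogeneous equation (r = 4 is a root of multiplicity 2), multiply the trial by x^2. Try u_p = A*x^2*exp(4*x). Substituting into the equation and dividing by exp(4*x) gives A = 2, so u_p = 2*x^2*exp(4*x).
General solution: u = C1*exp(4*x) + 2*x^2*exp(4*x) + C2*x*exp(4*x).
Apply the initial conditions: u(0) = C1 = -5 and u'(0) = C2 + 4*C1 = 3. Solving gives C1 = -5, C2 = 23.

u = -5*exp(4*x) + 2*x**2*exp(4*x) + 23*x*exp(4*x)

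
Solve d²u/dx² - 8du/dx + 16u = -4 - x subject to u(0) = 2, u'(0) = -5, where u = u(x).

u = -9/32 - x/16 + 73*exp(4*x)/32 - 225*x*exp(4*x)/16

Characteristic equation r² - 8r + 16 = 0 has discriminant (-8)² - 4·(16) = 0, so r = 4 is a repeated root.
Hence u_h = (C1 + C2*x)*exp(4*x).
For the particular solution try u_p = A0 + A1*x. Substituting and matching coefficients of each power of x gives A0 = -9/32, A1 = -1/16, so u_p = -9/32 - x/16.
General solution: u = -9/32 - x/16 + C1*exp(4*x) + C2*x*exp(4*x).
Apply the initial conditions: u(0) = -9/32 + C1 = 2 and u'(0) = -1/16 + C2 + 4*C1 = -5. Solving gives C1 = 73/32, C2 = -225/16.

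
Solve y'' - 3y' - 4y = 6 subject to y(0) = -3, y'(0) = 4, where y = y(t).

Characteristic equation r² - 3r - 4 = 0 factors as (r + 1)(r - 4) = 0, so r = -1, 4.
Hence y_h = C1*exp(-t) + C2*exp(4*t).
For the particular solution try y_p = A0. Substituting and matching coefficients of each power of t gives A0 = -3/2, so y_p = -3/2.
General solution: y = -3/2 + C1*exp(-t) + C2*exp(4*t).
Apply the initial conditions: y(0) = -3/2 + C1 + C2 = -3 and y'(0) = -C1 + 4*C2 = 4. Solving gives C1 = -2, C2 = 1/2.

y = -3/2 + exp(4*t)/2 - 2*exp(-t)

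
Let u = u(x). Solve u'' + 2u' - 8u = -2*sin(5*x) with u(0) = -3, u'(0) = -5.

Characteristic equation r² + 2r - 8 = 0 factors as (r - 2)(r + 4) = 0, so r = 2, -4.
Hence u_h = C1*exp(2*x) + C2*exp(-4*x).
Try u_p = A*cos(5*x) + B*sin(5*x). Substituting and equating the coefficients of cos(5x) and sin(5x) gives A = 20/1189, B = 66/1189, so u_p = 20*cos(5*x)/1189 + 66*sin(5*x)/1189.
General solution: u = 20*cos(5*x)/1189 + 66*sin(5*x)/1189 + C1*exp(2*x) + C2*exp(-4*x).
Apply the initial conditions: u(0) = 20/1189 + C1 + C2 = -3 and u'(0) = 330/1189 - 4*C2 + 2*C1 = -5. Solving gives C1 = -503/174, C2 = -31/246.

u = -503*exp(2*x)/174 - 31*exp(-4*x)/246 + 20*cos(5*x)/1189 + 66*sin(5*x)/1189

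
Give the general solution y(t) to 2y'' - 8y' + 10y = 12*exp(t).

y = 3*exp(t) + C1*cos(t)*exp(2*t) + C2*exp(2*t)*sin(t)

Divide through by 2: y'' - 4y' + 5y = 6*exp(t).
Characteristic equation r² - 4r + 5 = 0 has discriminant (-4)² - 4·(5) = -4 < 0, so r = 2 ± i.
Hence y_h = C1*cos(t)*exp(2*t) + C2*exp(2*t)*sin(t).
Try y_p = A*exp(t). Substituting into the equation and dividing by exp(t) gives A = 3, so y_p = 3*exp(t).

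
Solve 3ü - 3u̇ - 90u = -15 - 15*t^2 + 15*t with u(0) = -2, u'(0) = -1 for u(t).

Divide through by 3: u'' - u' - 30u = -5 - 5*t^2 + 5*t.
Characteristic equation r² - r - 30 = 0 factors as (r + 5)(r - 6) = 0, so r = -5, 6.
Hence u_h = C1*exp(-5*t) + C2*exp(6*t).
For the particular solution try u_p = A0 + A1*t + A2*t^2. Substituting and matching coefficients of each power of t gives A0 = 124/675, A1 = -8/45, A2 = 1/6, so u_p = 124/675 - 8*t/45 + t^2/6.
General solution: u = 124/675 - 8*t/45 + t^2/6 + C1*exp(-5*t) + C2*exp(6*t).
Apply the initial conditions: u(0) = 124/675 + C1 + C2 = -2 and u'(0) = -8/45 - 5*C1 + 6*C2 = -1. Solving gives C1 = -307/275, C2 = -317/297.

u = 124/675 - 317*exp(6*t)/297 - 307*exp(-5*t)/275 - 8*t/45 + t**2/6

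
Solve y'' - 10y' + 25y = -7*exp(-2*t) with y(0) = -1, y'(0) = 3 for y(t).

y = -6*exp(5*t)/7 - exp(-2*t)/7 + 7*t*exp(5*t)

Characteristic equation r² - 10r + 25 = 0 has discriminant (-10)² - 4·(25) = 0, so r = 5 is a repeated root.
Hence y_h = (C1 + C2*t)*exp(5*t).
Try y_p = A*exp(-2*t). Substituting into the equation and dividing by exp(-2*t) gives A = -1/7, so y_p = -exp(-2*t)/7.
General solution: y = -exp(-2*t)/7 + C1*exp(5*t) + C2*t*exp(5*t).
Apply the initial conditions: y(0) = -1/7 + C1 = -1 and y'(0) = 2/7 + C2 + 5*C1 = 3. Solving gives C1 = -6/7, C2 = 7.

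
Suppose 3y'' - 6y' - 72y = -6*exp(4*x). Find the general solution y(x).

Divide through by 3: y'' - 2y' - 24y = -2*exp(4*x).
Characteristic equation r² - 2r - 24 = 0 factors as (r - 6)(r + 4) = 0, so r = 6, -4.
Hence y_h = C1*exp(6*x) + C2*exp(-4*x).
Try y_p = A*exp(4*x). Substituting into the equation and dividing by exp(4*x) gives A = 1/8, so y_p = exp(4*x)/8.

y = exp(4*x)/8 + C1*exp(6*x) + C2*exp(-4*x)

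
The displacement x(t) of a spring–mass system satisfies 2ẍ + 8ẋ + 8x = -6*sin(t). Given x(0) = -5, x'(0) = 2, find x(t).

x = -137*exp(-2*t)/25 - 9*sin(t)/25 + 12*cos(t)/25 - 43*t*exp(-2*t)/5

Divide through by 2: x'' + 4x' + 4x = -3*sin(t).
Characteristic equation r² + 4r + 4 = 0 has discriminant (4)² - 4·(4) = 0, so r = -2 is a repeated root.
Hence x_h = (C1 + C2*t)*exp(-2*t).
Try x_p = A*cos(t) + B*sin(t). Substituting and equating the coefficients of cos(t) and sin(t) gives A = 12/25, B = -9/25, so x_p = -9*sin(t)/25 + 12*cos(t)/25.
General solution: x = -9*sin(t)/25 + 12*cos(t)/25 + C1*exp(-2*t) + C2*t*exp(-2*t).
Apply the initial conditions: x(0) = 12/25 + C1 = -5 and x'(0) = -9/25 + C2 - 2*C1 = 2. Solving gives C1 = -137/25, C2 = -43/5.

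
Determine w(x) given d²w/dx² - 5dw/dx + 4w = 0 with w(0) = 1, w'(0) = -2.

w = -exp(4*x) + 2*exp(x)

Characteristic equation r² - 5r + 4 = 0 factors as (r - 4)(r - 1) = 0, so r = 4, 1.
Hence w_h = C1*exp(4*x) + C2*exp(x).
Apply the initial conditions: w(0) = C1 + C2 = 1 and w'(0) = C2 + 4*C1 = -2. Solving gives C1 = -1, C2 = 2.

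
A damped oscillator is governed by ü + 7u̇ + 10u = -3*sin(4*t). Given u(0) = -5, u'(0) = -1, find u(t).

Characteristic equation r² + 7r + 10 = 0 factors as (r + 2)(r + 5) = 0, so r = -2, -5.
Hence u_h = C1*exp(-2*t) + C2*exp(-5*t).
Try u_p = A*cos(4*t) + B*sin(4*t). Substituting and equating the coefficients of cos(4t) and sin(4t) gives A = 21/205, B = 9/410, so u_p = 9*sin(4*t)/410 + 21*cos(4*t)/205.
General solution: u = 9*sin(4*t)/410 + 21*cos(4*t)/205 + C1*exp(-2*t) + C2*exp(-5*t).
Apply the initial conditions: u(0) = 21/205 + C1 + C2 = -5 and u'(0) = 18/205 - 5*C2 - 2*C1 = -1. Solving gives C1 = -133/15, C2 = 463/123.

u = -133*exp(-2*t)/15 + 9*sin(4*t)/410 + 21*cos(4*t)/205 + 463*exp(-5*t)/123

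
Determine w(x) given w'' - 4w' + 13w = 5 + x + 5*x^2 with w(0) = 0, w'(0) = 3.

Characteristic equation r² - 4r + 13 = 0 has discriminant (-4)² - 4·(13) = -36 < 0, so r = 2 ± 3i.
Hence w_h = C1*cos(3*x)*exp(2*x) + C2*exp(2*x)*sin(3*x).
For the particular solution try w_p = A0 + A1*x + A2*x^2. Substituting and matching coefficients of each power of x gives A0 = 927/2197, A1 = 53/169, A2 = 5/13, so w_p = 927/2197 + 5*x^2/13 + 53*x/169.
General solution: w = 927/2197 + 5*x^2/13 + 53*x/169 + C1*cos(3*x)*exp(2*x) + C2*exp(2*x)*sin(3*x).
Apply the initial conditions: w(0) = 927/2197 + C1 = 0 and w'(0) = 53/169 + 2*C1 + 3*C2 = 3. Solving gives C1 = -927/2197, C2 = 7756/6591.

w = 927/2197 + 5*x**2/13 + 53*x/169 - 927*cos(3*x)*exp(2*x)/2197 + 7756*exp(2*x)*sin(3*x)/6591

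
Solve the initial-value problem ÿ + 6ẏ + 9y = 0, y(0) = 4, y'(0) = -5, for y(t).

y = 4*exp(-3*t) + 7*t*exp(-3*t)

Characteristic equation r² + 6r + 9 = 0 has discriminant (6)² - 4·(9) = 0, so r = -3 is a repeated root.
Hence y_h = (C1 + C2*t)*exp(-3*t).
Apply the initial conditions: y(0) = C1 = 4 and y'(0) = C2 - 3*C1 = -5. Solving gives C1 = 4, C2 = 7.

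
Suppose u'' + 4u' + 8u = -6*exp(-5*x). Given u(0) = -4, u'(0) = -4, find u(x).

Characteristic equation r² + 4r + 8 = 0 has discriminant (4)² - 4·(8) = -16 < 0, so r = -2 ± 2i.
Hence u_h = C1*cos(2*x)*exp(-2*x) + C2*exp(-2*x)*sin(2*x).
Try u_p = A*exp(-5*x). Substituting into the equation and dividing by exp(-5*x) gives A = -6/13, so u_p = -6*exp(-5*x)/13.
General solution: u = -6*exp(-5*x)/13 + C1*cos(2*x)*exp(-2*x) + C2*exp(-2*x)*sin(2*x).
Apply the initial conditions: u(0) = -6/13 + C1 = -4 and u'(0) = 30/13 - 2*C1 + 2*C2 = -4. Solving gives C1 = -46/13, C2 = -87/13.

u = -6*exp(-5*x)/13 - 87*exp(-2*x)*sin(2*x)/13 - 46*cos(2*x)*exp(-2*x)/13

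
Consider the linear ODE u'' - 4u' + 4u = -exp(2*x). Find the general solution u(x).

u = C1*exp(2*x) - x**2*exp(2*x)/2 + C2*x*exp(2*x)

Characteristic equation r² - 4r + 4 = 0 has discriminant (-4)² - 4·(4) = 0, so r = 2 is a repeated root.
Hence u_h = (C1 + C2*x)*exp(2*x).
Since exp(2*x) solves the homogeneous equation (r = 2 is a root of multiplicity 2), multiply the trial by x^2. Try u_p = A*x^2*exp(2*x). Substituting into the equation and dividing by exp(2*x) gives A = -1/2, so u_p = -x^2*exp(2*x)/2.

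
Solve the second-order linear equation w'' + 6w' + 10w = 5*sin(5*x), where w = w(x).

w = -2*cos(5*x)/15 - sin(5*x)/15 + C1*cos(x)*exp(-3*x) + C2*exp(-3*x)*sin(x)

Characteristic equation r² + 6r + 10 = 0 has discriminant (6)² - 4·(10) = -4 < 0, so r = -3 ± i.
Hence w_h = C1*cos(x)*exp(-3*x) + C2*exp(-3*x)*sin(x).
Try w_p = A*cos(5*x) + B*sin(5*x). Substituting and equating the coefficients of cos(5x) and sin(5x) gives A = -2/15, B = -1/15, so w_p = -2*cos(5*x)/15 - sin(5*x)/15.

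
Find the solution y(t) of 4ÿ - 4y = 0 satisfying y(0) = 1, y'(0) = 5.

y = -2*exp(-t) + 3*exp(t)

Divide through by 4: y'' - y = 0.
Characteristic equation r² - 1 = 0 factors as (r + 1)(r - 1) = 0, so r = -1, 1.
Hence y_h = C1*exp(-t) + C2*exp(t).
Apply the initial conditions: y(0) = C1 + C2 = 1 and y'(0) = C2 - C1 = 5. Solving gives C1 = -2, C2 = 3.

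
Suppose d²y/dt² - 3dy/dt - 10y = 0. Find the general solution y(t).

y = C1*exp(5*t) + C2*exp(-2*t)

Characteristic equation r² - 3r - 10 = 0 factors as (r - 5)(r + 2) = 0, so r = 5, -2.
Hence y_h = C1*exp(5*t) + C2*exp(-2*t).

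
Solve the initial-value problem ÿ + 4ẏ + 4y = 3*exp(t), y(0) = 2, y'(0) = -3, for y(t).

y = exp(t)/3 + 5*exp(-2*t)/3

Characteristic equation r² + 4r + 4 = 0 has discriminant (4)² - 4·(4) = 0, so r = -2 is a repeated root.
Hence y_h = (C1 + C2*t)*exp(-2*t).
Try y_p = A*exp(t). Substituting into the equation and dividing by exp(t) gives A = 1/3, so y_p = exp(t)/3.
General solution: y = exp(t)/3 + C1*exp(-2*t) + C2*t*exp(-2*t).
Apply the initial conditions: y(0) = 1/3 + C1 = 2 and y'(0) = 1/3 + C2 - 2*C1 = -3. Solving gives C1 = 5/3, C2 = 0.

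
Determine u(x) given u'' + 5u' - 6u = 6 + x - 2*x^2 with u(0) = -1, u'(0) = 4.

u = -61/108 - 437*exp(-6*x)/756 + x**2/3 + exp(x)/7 + 7*x/18

Characteristic equation r² + 5r - 6 = 0 factors as (r - 1)(r + 6) = 0, so r = 1, -6.
Hence u_h = C1*exp(x) + C2*exp(-6*x).
For the particular solution try u_p = A0 + A1*x + A2*x^2. Substituting and matching coefficients of each power of x gives A0 = -61/108, A1 = 7/18, A2 = 1/3, so u_p = -61/108 + x^2/3 + 7*x/18.
General solution: u = -61/108 + x^2/3 + 7*x/18 + C1*exp(x) + C2*exp(-6*x).
Apply the initial conditions: u(0) = -61/108 + C1 + C2 = -1 and u'(0) = 7/18 + C1 - 6*C2 = 4. Solving gives C1 = 1/7, C2 = -437/756.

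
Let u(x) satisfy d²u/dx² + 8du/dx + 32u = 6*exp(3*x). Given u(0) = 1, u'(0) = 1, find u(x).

u = 6*exp(3*x)/65 + 59*cos(4*x)*exp(-4*x)/65 + 283*exp(-4*x)*sin(4*x)/260

Characteristic equation r² + 8r + 32 = 0 has discriminant (8)² - 4·(32) = -64 < 0, so r = -4 ± 4i.
Hence u_h = C1*cos(4*x)*exp(-4*x) + C2*exp(-4*x)*sin(4*x).
Try u_p = A*exp(3*x). Substituting into the equation and dividing by exp(3*x) gives A = 6/65, so u_p = 6*exp(3*x)/65.
General solution: u = 6*exp(3*x)/65 + C1*cos(4*x)*exp(-4*x) + C2*exp(-4*x)*sin(4*x).
Apply the initial conditions: u(0) = 6/65 + C1 = 1 and u'(0) = 18/65 - 4*C1 + 4*C2 = 1. Solving gives C1 = 59/65, C2 = 283/260.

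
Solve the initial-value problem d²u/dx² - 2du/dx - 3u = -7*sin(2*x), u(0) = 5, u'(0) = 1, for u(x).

u = -28*cos(2*x)/65 + 16*exp(3*x)/13 + 21*exp(-x)/5 + 49*sin(2*x)/65

Characteristic equation r² - 2r - 3 = 0 factors as (r + 1)(r - 3) = 0, so r = -1, 3.
Hence u_h = C1*exp(-x) + C2*exp(3*x).
Try u_p = A*cos(2*x) + B*sin(2*x). Substituting and equating the coefficients of cos(2x) and sin(2x) gives A = -28/65, B = 49/65, so u_p = -28*cos(2*x)/65 + 49*sin(2*x)/65.
General solution: u = -28*cos(2*x)/65 + 49*sin(2*x)/65 + C1*exp(-x) + C2*exp(3*x).
Apply the initial conditions: u(0) = -28/65 + C1 + C2 = 5 and u'(0) = 98/65 - C1 + 3*C2 = 1. Solving gives C1 = 21/5, C2 = 16/13.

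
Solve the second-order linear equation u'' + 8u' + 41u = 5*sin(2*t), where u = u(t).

u = -16*cos(2*t)/325 + 37*sin(2*t)/325 + C1*cos(5*t)*exp(-4*t) + C2*exp(-4*t)*sin(5*t)

Characteristic equation r² + 8r + 41 = 0 has discriminant (8)² - 4·(41) = -100 < 0, so r = -4 ± 5i.
Hence u_h = C1*cos(5*t)*exp(-4*t) + C2*exp(-4*t)*sin(5*t).
Try u_p = A*cos(2*t) + B*sin(2*t). Substituting and equating the coefficients of cos(2t) and sin(2t) gives A = -16/325, B = 37/325, so u_p = -16*cos(2*t)/325 + 37*sin(2*t)/325.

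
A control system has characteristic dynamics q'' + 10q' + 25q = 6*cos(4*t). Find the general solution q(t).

q = 54*cos(4*t)/1681 + 240*sin(4*t)/1681 + C1*exp(-5*t) + C2*t*exp(-5*t)

Characteristic equation r² + 10r + 25 = 0 has discriminant (10)² - 4·(25) = 0, so r = -5 is a repeated root.
Hence q_h = (C1 + C2*t)*exp(-5*t).
Try q_p = A*cos(4*t) + B*sin(4*t). Substituting and equating the coefficients of cos(4t) and sin(4t) gives A = 54/1681, B = 240/1681, so q_p = 54*cos(4*t)/1681 + 240*sin(4*t)/1681.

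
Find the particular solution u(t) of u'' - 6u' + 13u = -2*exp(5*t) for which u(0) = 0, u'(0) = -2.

Characteristic equation r² - 6r + 13 = 0 has discriminant (-6)² - 4·(13) = -16 < 0, so r = 3 ± 2i.
Hence u_h = C1*cos(2*t)*exp(3*t) + C2*exp(3*t)*sin(2*t).
Try u_p = A*exp(5*t). Substituting into the equation and dividing by exp(5*t) gives A = -1/4, so u_p = -exp(5*t)/4.
General solution: u = -exp(5*t)/4 + C1*cos(2*t)*exp(3*t) + C2*exp(3*t)*sin(2*t).
Apply the initial conditions: u(0) = -1/4 + C1 = 0 and u'(0) = -5/4 + 2*C2 + 3*C1 = -2. Solving gives C1 = 1/4, C2 = -3/4.

u = -exp(5*t)/4 - 3*exp(3*t)*sin(2*t)/4 + cos(2*t)*exp(3*t)/4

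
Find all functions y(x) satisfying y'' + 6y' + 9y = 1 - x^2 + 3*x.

y = -5/27 - x**2/9 + 13*x/27 + C1*exp(-3*x) + C2*x*exp(-3*x)

Characteristic equation r² + 6r + 9 = 0 has discriminant (6)² - 4·(9) = 0, so r = -3 is a repeated root.
Hence y_h = (C1 + C2*x)*exp(-3*x).
For the particular solution try y_p = A0 + A1*x + A2*x^2. Substituting and matching coefficients of each power of x gives A0 = -5/27, A1 = 13/27, A2 = -1/9, so y_p = -5/27 - x^2/9 + 13*x/27.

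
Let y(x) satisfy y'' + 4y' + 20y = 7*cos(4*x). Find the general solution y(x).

y = 7*sin(4*x)/17 + 7*cos(4*x)/68 + C1*cos(4*x)*exp(-2*x) + C2*exp(-2*x)*sin(4*x)

Characteristic equation r² + 4r + 20 = 0 has discriminant (4)² - 4·(20) = -64 < 0, so r = -2 ± 4i.
Hence y_h = C1*cos(4*x)*exp(-2*x) + C2*exp(-2*x)*sin(4*x).
Try y_p = A*cos(4*x) + B*sin(4*x). Substituting and equating the coefficients of cos(4x) and sin(4x) gives A = 7/68, B = 7/17, so y_p = 7*sin(4*x)/17 + 7*cos(4*x)/68.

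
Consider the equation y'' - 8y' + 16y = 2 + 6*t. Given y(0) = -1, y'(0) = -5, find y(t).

Characteristic equation r² - 8r + 16 = 0 has discriminant (-8)² - 4·(16) = 0, so r = 4 is a repeated root.
Hence y_h = (C1 + C2*t)*exp(4*t).
For the particular solution try y_p = A0 + A1*t. Substituting and matching coefficients of each power of t gives A0 = 5/16, A1 = 3/8, so y_p = 5/16 + 3*t/8.
General solution: y = 5/16 + 3*t/8 + C1*exp(4*t) + C2*t*exp(4*t).
Apply the initial conditions: y(0) = 5/16 + C1 = -1 and y'(0) = 3/8 + C2 + 4*C1 = -5. Solving gives C1 = -21/16, C2 = -1/8.

y = 5/16 - 21*exp(4*t)/16 + 3*t/8 - t*exp(4*t)/8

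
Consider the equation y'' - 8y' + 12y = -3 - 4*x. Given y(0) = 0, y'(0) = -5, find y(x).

y = -17/36 - 101*exp(6*x)/72 - x/3 + 15*exp(2*x)/8

Characteristic equation r² - 8r + 12 = 0 factors as (r - 6)(r - 2) = 0, so r = 6, 2.
Hence y_h = C1*exp(6*x) + C2*exp(2*x).
For the particular solution try y_p = A0 + A1*x. Substituting and matching coefficients of each power of x gives A0 = -17/36, A1 = -1/3, so y_p = -17/36 - x/3.
General solution: y = -17/36 - x/3 + C1*exp(6*x) + C2*exp(2*x).
Apply the initial conditions: y(0) = -17/36 + C1 + C2 = 0 and y'(0) = -1/3 + 2*C2 + 6*C1 = -5. Solving gives C1 = -101/72, C2 = 15/8.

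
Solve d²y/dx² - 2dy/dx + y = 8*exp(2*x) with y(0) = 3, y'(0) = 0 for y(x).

y = -5*exp(x) + 8*exp(2*x) - 11*x*exp(x)

Characteristic equation r² - 2r + 1 = 0 has discriminant (-2)² - 4·(1) = 0, so r = 1 is a repeated root.
Hence y_h = (C1 + C2*x)*exp(x).
Try y_p = A*exp(2*x). Substituting into the equation and dividing by exp(2*x) gives A = 8, so y_p = 8*exp(2*x).
General solution: y = 8*exp(2*x) + C1*exp(x) + C2*x*exp(x).
Apply the initial conditions: y(0) = 8 + C1 = 3 and y'(0) = 16 + C1 + C2 = 0. Solving gives C1 = -5, C2 = -11.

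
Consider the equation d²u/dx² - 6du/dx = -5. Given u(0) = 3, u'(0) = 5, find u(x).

u = 83/36 + 5*x/6 + 25*exp(6*x)/36

Characteristic equation r² - 6r = 0 factors as (r - 6)r = 0, so r = 6, 0.
Hence u_h = C1*exp(6*x) + C2.
Since 1 solves the homogeneous equation (r = 0 is a root of multiplicity 1), multiply the trial by x. Try u_p = A*x. Substituting into the equation and dividing by 1 gives A = 5/6, so u_p = 5*x/6.
General solution: u = C2 + 5*x/6 + C1*exp(6*x).
Apply the initial conditions: u(0) = C1 + C2 = 3 and u'(0) = 5/6 + 6*C1 = 5. Solving gives C1 = 25/36, C2 = 83/36.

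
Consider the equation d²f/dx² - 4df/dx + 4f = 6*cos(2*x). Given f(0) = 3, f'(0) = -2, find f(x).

Characteristic equation r² - 4r + 4 = 0 has discriminant (-4)² - 4·(4) = 0, so r = 2 is a repeated root.
Hence f_h = (C1 + C2*x)*exp(2*x).
Try f_p = A*cos(2*x) + B*sin(2*x). Substituting and equating the coefficients of cos(2x) and sin(2x) gives A = 0, B = -3/4, so f_p = -3*sin(2*x)/4.
General solution: f = -3*sin(2*x)/4 + C1*exp(2*x) + C2*x*exp(2*x).
Apply the initial conditions: f(0) = C1 = 3 and f'(0) = -3/2 + C2 + 2*C1 = -2. Solving gives C1 = 3, C2 = -13/2.

f = 3*exp(2*x) - 3*sin(2*x)/4 - 13*x*exp(2*x)/2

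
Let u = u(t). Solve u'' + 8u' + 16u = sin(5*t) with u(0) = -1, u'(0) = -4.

Characteristic equation r² + 8r + 16 = 0 has discriminant (8)² - 4·(16) = 0, so r = -4 is a repeated root.
Hence u_h = (C1 + C2*t)*exp(-4*t).
Try u_p = A*cos(5*t) + B*sin(5*t). Substituting and equating the coefficients of cos(5t) and sin(5t) gives A = -40/1681, B = -9/1681, so u_p = -40*cos(5*t)/1681 - 9*sin(5*t)/1681.
General solution: u = -40*cos(5*t)/1681 - 9*sin(5*t)/1681 + C1*exp(-4*t) + C2*t*exp(-4*t).
Apply the initial conditions: u(0) = -40/1681 + C1 = -1 and u'(0) = -45/1681 + C2 - 4*C1 = -4. Solving gives C1 = -1641/1681, C2 = -323/41.

u = -1641*exp(-4*t)/1681 - 40*cos(5*t)/1681 - 9*sin(5*t)/1681 - 323*t*exp(-4*t)/41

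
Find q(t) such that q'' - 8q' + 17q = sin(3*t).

Characteristic equation r² - 8r + 17 = 0 has discriminant (-8)² - 4·(17) = -4 < 0, so r = 4 ± i.
Hence q_h = C1*cos(t)*exp(4*t) + C2*exp(4*t)*sin(t).
Try q_p = A*cos(3*t) + B*sin(3*t). Substituting and equating the coefficients of cos(3t) and sin(3t) gives A = 3/80, B = 1/80, so q_p = sin(3*t)/80 + 3*cos(3*t)/80.

q = sin(3*t)/80 + 3*cos(3*t)/80 + C1*cos(t)*exp(4*t) + C2*exp(4*t)*sin(t)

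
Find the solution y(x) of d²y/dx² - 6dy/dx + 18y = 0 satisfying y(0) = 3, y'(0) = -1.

y = 3*cos(3*x)*exp(3*x) - 10*exp(3*x)*sin(3*x)/3

Characteristic equation r² - 6r + 18 = 0 has discriminant (-6)² - 4·(18) = -36 < 0, so r = 3 ± 3i.
Hence y_h = C1*cos(3*x)*exp(3*x) + C2*exp(3*x)*sin(3*x).
Apply the initial conditions: y(0) = C1 = 3 and y'(0) = 3*C1 + 3*C2 = -1. Solving gives C1 = 3, C2 = -10/3.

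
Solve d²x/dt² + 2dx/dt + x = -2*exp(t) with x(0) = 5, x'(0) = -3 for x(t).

x = -exp(t)/2 + 11*exp(-t)/2 + 3*t*exp(-t)

Characteristic equation r² + 2r + 1 = 0 has discriminant (2)² - 4·(1) = 0, so r = -1 is a repeated root.
Hence x_h = (C1 + C2*t)*exp(-t).
Try x_p = A*exp(t). Substituting into the equation and dividing by exp(t) gives A = -1/2, so x_p = -exp(t)/2.
General solution: x = -exp(t)/2 + C1*exp(-t) + C2*t*exp(-t).
Apply the initial conditions: x(0) = -1/2 + C1 = 5 and x'(0) = -1/2 + C2 - C1 = -3. Solving gives C1 = 11/2, C2 = 3.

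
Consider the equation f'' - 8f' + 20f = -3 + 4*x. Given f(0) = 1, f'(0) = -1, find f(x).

Characteristic equation r² - 8r + 20 = 0 has discriminant (-8)² - 4·(20) = -16 < 0, so r = 4 ± 2i.
Hence f_h = C1*cos(2*x)*exp(4*x) + C2*exp(4*x)*sin(2*x).
For the particular solution try f_p = A0 + A1*x. Substituting and matching coefficients of each power of x gives A0 = -7/100, A1 = 1/5, so f_p = -7/100 + x/5.
General solution: f = -7/100 + x/5 + C1*cos(2*x)*exp(4*x) + C2*exp(4*x)*sin(2*x).
Apply the initial conditions: f(0) = -7/100 + C1 = 1 and f'(0) = 1/5 + 2*C2 + 4*C1 = -1. Solving gives C1 = 107/100, C2 = -137/50.

f = -7/100 + x/5 - 137*exp(4*x)*sin(2*x)/50 + 107*cos(2*x)*exp(4*x)/100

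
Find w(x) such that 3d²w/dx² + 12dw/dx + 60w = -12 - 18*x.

Divide through by 3: w'' + 4w' + 20w = -4 - 6*x.
Characteristic equation r² + 4r + 20 = 0 has discriminant (4)² - 4·(20) = -64 < 0, so r = -2 ± 4i.
Hence w_h = C1*cos(4*x)*exp(-2*x) + C2*exp(-2*x)*sin(4*x).
For the particular solution try w_p = A0 + A1*x. Substituting and matching coefficients of each power of x gives A0 = -7/50, A1 = -3/10, so w_p = -7/50 - 3*x/10.

w = -7/50 - 3*x/10 + C1*cos(4*x)*exp(-2*x) + C2*exp(-2*x)*sin(4*x)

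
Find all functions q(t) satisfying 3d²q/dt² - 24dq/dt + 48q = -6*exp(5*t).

Divide through by 3: q'' - 8q' + 16q = -2*exp(5*t).
Characteristic equation r² - 8r + 16 = 0 has discriminant (-8)² - 4·(16) = 0, so r = 4 is a repeated root.
Hence q_h = (C1 + C2*t)*exp(4*t).
Try q_p = A*exp(5*t). Substituting into the equation and dividing by exp(5*t) gives A = -2, so q_p = -2*exp(5*t).

q = -2*exp(5*t) + C1*exp(4*t) + C2*t*exp(4*t)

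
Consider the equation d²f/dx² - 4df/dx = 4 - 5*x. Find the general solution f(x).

Characteristic equation r² - 4r = 0 factors as (r - 4)r = 0, so r = 4, 0.
Hence f_h = C1*exp(4*x) + C2.
Since 0 is a characteristic root (multiplicity 1), multiply the polynomial trial by x: try f_p = x*(A0 + A1*x). Substituting and matching coefficients of each power of x gives A0 = -11/16, A1 = 5/8, so f_p = -11*x/16 + 5*x^2/8.

f = C2 - 11*x/16 + 5*x**2/8 + C1*exp(4*x)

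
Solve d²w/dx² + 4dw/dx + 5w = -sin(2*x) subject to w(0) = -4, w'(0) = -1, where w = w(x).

Characteristic equation r² + 4r + 5 = 0 has discriminant (4)² - 4·(5) = -4 < 0, so r = -2 ± i.
Hence w_h = C1*cos(x)*exp(-2*x) + C2*exp(-2*x)*sin(x).
Try w_p = A*cos(2*x) + B*sin(2*x). Substituting and equating the coefficients of cos(2x) and sin(2x) gives A = 8/65, B = -1/65, so w_p = -sin(2*x)/65 + 8*cos(2*x)/65.
General solution: w = -sin(2*x)/65 + 8*cos(2*x)/65 + C1*cos(x)*exp(-2*x) + C2*exp(-2*x)*sin(x).
Apply the initial conditions: w(0) = 8/65 + C1 = -4 and w'(0) = -2/65 + C2 - 2*C1 = -1. Solving gives C1 = -268/65, C2 = -599/65.

w = -sin(2*x)/65 + 8*cos(2*x)/65 - 599*exp(-2*x)*sin(x)/65 - 268*cos(x)*exp(-2*x)/65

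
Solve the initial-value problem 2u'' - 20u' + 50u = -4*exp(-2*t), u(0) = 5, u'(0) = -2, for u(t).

u = -2*exp(-2*t)/49 + 247*exp(5*t)/49 - 191*t*exp(5*t)/7

Divide through by 2: u'' - 10u' + 25u = -2*exp(-2*t).
Characteristic equation r² - 10r + 25 = 0 has discriminant (-10)² - 4·(25) = 0, so r = 5 is a repeated root.
Hence u_h = (C1 + C2*t)*exp(5*t).
Try u_p = A*exp(-2*t). Substituting into the equation and dividing by exp(-2*t) gives A = -2/49, so u_p = -2*exp(-2*t)/49.
General solution: u = -2*exp(-2*t)/49 + C1*exp(5*t) + C2*t*exp(5*t).
Apply the initial conditions: u(0) = -2/49 + C1 = 5 and u'(0) = 4/49 + C2 + 5*C1 = -2. Solving gives C1 = 247/49, C2 = -191/7.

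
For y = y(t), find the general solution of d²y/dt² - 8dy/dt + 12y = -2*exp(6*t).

Characteristic equation r² - 8r + 12 = 0 factors as (r - 6)(r - 2) = 0, so r = 6, 2.
Hence y_h = C1*exp(6*t) + C2*exp(2*t).
Since exp(6*t) solves the homogeneous equation (r = 6 is a root of multiplicity 1), multiply the trial by t. Try y_p = A*t*exp(6*t). Substituting into the equation and dividing by exp(6*t) gives A = -1/2, so y_p = -t*exp(6*t)/2.

y = C1*exp(6*t) + C2*exp(2*t) - t*exp(6*t)/2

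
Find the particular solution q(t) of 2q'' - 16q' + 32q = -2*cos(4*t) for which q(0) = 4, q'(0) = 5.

q = 4*exp(4*t) + sin(4*t)/32 - 89*t*exp(4*t)/8

Divide through by 2: q'' - 8q' + 16q = -cos(4*t).
Characteristic equation r² - 8r + 16 = 0 has discriminant (-8)² - 4·(16) = 0, so r = 4 is a repeated root.
Hence q_h = (C1 + C2*t)*exp(4*t).
Try q_p = A*cos(4*t) + B*sin(4*t). Substituting and equating the coefficients of cos(4t) and sin(4t) gives A = 0, B = 1/32, so q_p = sin(4*t)/32.
General solution: q = sin(4*t)/32 + C1*exp(4*t) + C2*t*exp(4*t).
Apply the initial conditions: q(0) = C1 = 4 and q'(0) = 1/8 + C2 + 4*C1 = 5. Solving gives C1 = 4, C2 = -89/8.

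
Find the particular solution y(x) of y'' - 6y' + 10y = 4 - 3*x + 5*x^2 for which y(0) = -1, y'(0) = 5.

Characteristic equation r² - 6r + 10 = 0 has discriminant (-6)² - 4·(10) = -4 < 0, so r = 3 ± i.
Hence y_h = C1*cos(x)*exp(3*x) + C2*exp(3*x)*sin(x).
For the particular solution try y_p = A0 + A1*x + A2*x^2. Substituting and matching coefficients of each power of x gives A0 = 12/25, A1 = 3/10, A2 = 1/2, so y_p = 12/25 + x^2/2 + 3*x/10.
General solution: y = 12/25 + x^2/2 + 3*x/10 + C1*cos(x)*exp(3*x) + C2*exp(3*x)*sin(x).
Apply the initial conditions: y(0) = 12/25 + C1 = -1 and y'(0) = 3/10 + C2 + 3*C1 = 5. Solving gives C1 = -37/25, C2 = 457/50.

y = 12/25 + x**2/2 + 3*x/10 - 37*cos(x)*exp(3*x)/25 + 457*exp(3*x)*sin(x)/50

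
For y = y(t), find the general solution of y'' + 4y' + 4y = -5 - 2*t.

Characteristic equation r² + 4r + 4 = 0 has discriminant (4)² - 4·(4) = 0, so r = -2 is a repeated root.
Hence y_h = (C1 + C2*t)*exp(-2*t).
For the particular solution try y_p = A0 + A1*t. Substituting and matching coefficients of each power of t gives A0 = -3/4, A1 = -1/2, so y_p = -3/4 - t/2.

y = -3/4 - t/2 + C1*exp(-2*t) + C2*t*exp(-2*t)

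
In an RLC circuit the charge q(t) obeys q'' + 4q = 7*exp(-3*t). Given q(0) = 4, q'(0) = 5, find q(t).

Characteristic equation r² + 4 = 0 has discriminant (0)² - 4·(4) = -16 < 0, so r = ± 2i.
Hence q_h = C1*cos(2*t) + C2*sin(2*t).
Try q_p = A*exp(-3*t). Substituting into the equation and dividing by exp(-3*t) gives A = 7/13, so q_p = 7*exp(-3*t)/13.
General solution: q = 7*exp(-3*t)/13 + C1*cos(2*t) + C2*sin(2*t).
Apply the initial conditions: q(0) = 7/13 + C1 = 4 and q'(0) = -21/13 + 2*C2 = 5. Solving gives C1 = 45/13, C2 = 43/13.

q = 7*exp(-3*t)/13 + 43*sin(2*t)/13 + 45*cos(2*t)/13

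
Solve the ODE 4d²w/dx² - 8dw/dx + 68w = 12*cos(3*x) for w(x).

w = -9*sin(3*x)/50 + 6*cos(3*x)/25 + C1*cos(4*x)*exp(x) + C2*exp(x)*sin(4*x)

Divide through by 4: w'' - 2w' + 17w = 3*cos(3*x).
Characteristic equation r² - 2r + 17 = 0 has discriminant (-2)² - 4·(17) = -64 < 0, so r = 1 ± 4i.
Hence w_h = C1*cos(4*x)*exp(x) + C2*exp(x)*sin(4*x).
Try w_p = A*cos(3*x) + B*sin(3*x). Substituting and equating the coefficients of cos(3x) and sin(3x) gives A = 6/25, B = -9/50, so w_p = -9*sin(3*x)/50 + 6*cos(3*x)/25.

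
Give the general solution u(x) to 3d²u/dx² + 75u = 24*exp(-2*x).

u = 8*exp(-2*x)/29 + C1*cos(5*x) + C2*sin(5*x)

Divide through by 3: u'' + 25u = 8*exp(-2*x).
Characteristic equation r² + 25 = 0 has discriminant (0)² - 4·(25) = -100 < 0, so r = ± 5i.
Hence u_h = C1*cos(5*x) + C2*sin(5*x).
Try u_p = A*exp(-2*x). Substituting into the equation and dividing by exp(-2*x) gives A = 8/29, so u_p = 8*exp(-2*x)/29.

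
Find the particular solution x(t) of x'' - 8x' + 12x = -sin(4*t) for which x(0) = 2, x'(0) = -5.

x = -59*exp(6*t)/26 - 2*cos(4*t)/65 + sin(4*t)/260 + 43*exp(2*t)/10

Characteristic equation r² - 8r + 12 = 0 factors as (r - 6)(r - 2) = 0, so r = 6, 2.
Hence x_h = C1*exp(6*t) + C2*exp(2*t).
Try x_p = A*cos(4*t) + B*sin(4*t). Substituting and equating the coefficients of cos(4t) and sin(4t) gives A = -2/65, B = 1/260, so x_p = -2*cos(4*t)/65 + sin(4*t)/260.
General solution: x = -2*cos(4*t)/65 + sin(4*t)/260 + C1*exp(6*t) + C2*exp(2*t).
Apply the initial conditions: x(0) = -2/65 + C1 + C2 = 2 and x'(0) = 1/65 + 2*C2 + 6*C1 = -5. Solving gives C1 = -59/26, C2 = 43/10.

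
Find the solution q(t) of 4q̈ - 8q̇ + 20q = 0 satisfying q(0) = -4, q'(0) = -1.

q = -4*cos(2*t)*exp(t) + 3*exp(t)*sin(2*t)/2

Divide through by 4: q'' - 2q' + 5q = 0.
Characteristic equation r² - 2r + 5 = 0 has discriminant (-2)² - 4·(5) = -16 < 0, so r = 1 ± 2i.
Hence q_h = C1*cos(2*t)*exp(t) + C2*exp(t)*sin(2*t).
Apply the initial conditions: q(0) = C1 = -4 and q'(0) = C1 + 2*C2 = -1. Solving gives C1 = -4, C2 = 3/2.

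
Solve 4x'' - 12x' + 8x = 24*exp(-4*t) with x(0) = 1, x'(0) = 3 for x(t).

Divide through by 4: x'' - 3x' + 2x = 6*exp(-4*t).
Characteristic equation r² - 3r + 2 = 0 factors as (r - 1)(r - 2) = 0, so r = 1, 2.
Hence x_h = C1*exp(t) + C2*exp(2*t).
Try x_p = A*exp(-4*t). Substituting into the equation and dividing by exp(-4*t) gives A = 1/5, so x_p = exp(-4*t)/5.
General solution: x = exp(-4*t)/5 + C1*exp(t) + C2*exp(2*t).
Apply the initial conditions: x(0) = 1/5 + C1 + C2 = 1 and x'(0) = -4/5 + C1 + 2*C2 = 3. Solving gives C1 = -11/5, C2 = 3.

x = 3*exp(2*t) - 11*exp(t)/5 + exp(-4*t)/5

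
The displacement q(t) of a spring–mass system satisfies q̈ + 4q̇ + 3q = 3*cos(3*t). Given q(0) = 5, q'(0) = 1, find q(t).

q = -11*exp(-3*t)/4 - cos(3*t)/10 + sin(3*t)/5 + 157*exp(-t)/20

Characteristic equation r² + 4r + 3 = 0 factors as (r + 1)(r + 3) = 0, so r = -1, -3.
Hence q_h = C1*exp(-t) + C2*exp(-3*t).
Try q_p = A*cos(3*t) + B*sin(3*t). Substituting and equating the coefficients of cos(3t) and sin(3t) gives A = -1/10, B = 1/5, so q_p = -cos(3*t)/10 + sin(3*t)/5.
General solution: q = -cos(3*t)/10 + sin(3*t)/5 + C1*exp(-t) + C2*exp(-3*t).
Apply the initial conditions: q(0) = -1/10 + C1 + C2 = 5 and q'(0) = 3/5 - C1 - 3*C2 = 1. Solving gives C1 = 157/20, C2 = -11/4.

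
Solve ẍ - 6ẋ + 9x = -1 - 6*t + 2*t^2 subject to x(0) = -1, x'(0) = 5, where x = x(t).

x = -11/27 - 16*exp(3*t)/27 - 10*t/27 + 2*t**2/9 + 193*t*exp(3*t)/27

Characteristic equation r² - 6r + 9 = 0 has discriminant (-6)² - 4·(9) = 0, so r = 3 is a repeated root.
Hence x_h = (C1 + C2*t)*exp(3*t).
For the particular solution try x_p = A0 + A1*t + A2*t^2. Substituting and matching coefficients of each power of t gives A0 = -11/27, A1 = -10/27, A2 = 2/9, so x_p = -11/27 - 10*t/27 + 2*t^2/9.
General solution: x = -11/27 - 10*t/27 + 2*t^2/9 + C1*exp(3*t) + C2*t*exp(3*t).
Apply the initial conditions: x(0) = -11/27 + C1 = -1 and x'(0) = -10/27 + C2 + 3*C1 = 5. Solving gives C1 = -16/27, C2 = 193/27.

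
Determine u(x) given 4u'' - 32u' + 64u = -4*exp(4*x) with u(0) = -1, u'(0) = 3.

u = -exp(4*x) + 7*x*exp(4*x) - x**2*exp(4*x)/2

Divide through by 4: u'' - 8u' + 16u = -exp(4*x).
Characteristic equation r² - 8r + 16 = 0 has discriminant (-8)² - 4·(16) = 0, so r = 4 is a repeated root.
Hence u_h = (C1 + C2*x)*exp(4*x).
Since exp(4*x) solves the homogeneous equation (r = 4 is a root of multiplicity 2), multiply the trial by x^2. Try u_p = A*x^2*exp(4*x). Substituting into the equation and dividing by exp(4*x) gives A = -1/2, so u_p = -x^2*exp(4*x)/2.
General solution: u = C1*exp(4*x) - x^2*exp(4*x)/2 + C2*x*exp(4*x).
Apply the initial conditions: u(0) = C1 = -1 and u'(0) = C2 + 4*C1 = 3. Solving gives C1 = -1, C2 = 7.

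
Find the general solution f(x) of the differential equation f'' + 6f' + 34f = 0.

Characteristic equation r² + 6r + 34 = 0 has discriminant (6)² - 4·(34) = -100 < 0, so r = -3 ± 5i.
Hence f_h = C1*cos(5*x)*exp(-3*x) + C2*exp(-3*x)*sin(5*x).

f = C1*cos(5*x)*exp(-3*x) + C2*exp(-3*x)*sin(5*x)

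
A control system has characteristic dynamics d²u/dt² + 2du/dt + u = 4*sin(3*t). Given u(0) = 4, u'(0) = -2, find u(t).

u = -8*sin(3*t)/25 - 6*cos(3*t)/25 + 106*exp(-t)/25 + 16*t*exp(-t)/5

Characteristic equation r² + 2r + 1 = 0 has discriminant (2)² - 4·(1) = 0, so r = -1 is a repeated root.
Hence u_h = (C1 + C2*t)*exp(-t).
Try u_p = A*cos(3*t) + B*sin(3*t). Substituting and equating the coefficients of cos(3t) and sin(3t) gives A = -6/25, B = -8/25, so u_p = -8*sin(3*t)/25 - 6*cos(3*t)/25.
General solution: u = -8*sin(3*t)/25 - 6*cos(3*t)/25 + C1*exp(-t) + C2*t*exp(-t).
Apply the initial conditions: u(0) = -6/25 + C1 = 4 and u'(0) = -24/25 + C2 - C1 = -2. Solving gives C1 = 106/25, C2 = 16/5.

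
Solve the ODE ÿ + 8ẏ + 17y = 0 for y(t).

y = C1*cos(t)*exp(-4*t) + C2*exp(-4*t)*sin(t)

Characteristic equation r² + 8r + 17 = 0 has discriminant (8)² - 4·(17) = -4 < 0, so r = -4 ± i.
Hence y_h = C1*cos(t)*exp(-4*t) + C2*exp(-4*t)*sin(t).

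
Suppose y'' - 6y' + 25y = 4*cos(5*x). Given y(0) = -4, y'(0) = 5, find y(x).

y = -2*sin(5*x)/15 - 4*cos(4*x)*exp(3*x) + 53*exp(3*x)*sin(4*x)/12

Characteristic equation r² - 6r + 25 = 0 has discriminant (-6)² - 4·(25) = -64 < 0, so r = 3 ± 4i.
Hence y_h = C1*cos(4*x)*exp(3*x) + C2*exp(3*x)*sin(4*x).
Try y_p = A*cos(5*x) + B*sin(5*x). Substituting and equating the coefficients of cos(5x) and sin(5x) gives A = 0, B = -2/15, so y_p = -2*sin(5*x)/15.
General solution: y = -2*sin(5*x)/15 + C1*cos(4*x)*exp(3*x) + C2*exp(3*x)*sin(4*x).
Apply the initial conditions: y(0) = C1 = -4 and y'(0) = -2/3 + 3*C1 + 4*C2 = 5. Solving gives C1 = -4, C2 = 53/12.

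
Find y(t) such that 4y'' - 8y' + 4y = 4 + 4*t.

Divide through by 4: y'' - 2y' + y = 1 + t.
Characteristic equation r² - 2r + 1 = 0 has discriminant (-2)² - 4·(1) = 0, so r = 1 is a repeated root.
Hence y_h = (C1 + C2*t)*exp(t).
For the particular solution try y_p = A0 + A1*t. Substituting and matching coefficients of each power of t gives A0 = 3, A1 = 1, so y_p = 3 + t.

y = 3 + t + C1*exp(t) + C2*t*exp(t)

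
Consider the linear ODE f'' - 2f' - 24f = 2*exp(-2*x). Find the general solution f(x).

f = -exp(-2*x)/8 + C1*exp(-4*x) + C2*exp(6*x)

Characteristic equation r² - 2r - 24 = 0 factors as (r + 4)(r - 6) = 0, so r = -4, 6.
Hence f_h = C1*exp(-4*x) + C2*exp(6*x).
Try f_p = A*exp(-2*x). Substituting into the equation and dividing by exp(-2*x) gives A = -1/8, so f_p = -exp(-2*x)/8.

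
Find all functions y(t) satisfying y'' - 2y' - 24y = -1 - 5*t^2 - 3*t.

y = 89/1728 + 5*t**2/24 + 13*t/144 + C1*exp(6*t) + C2*exp(-4*t)

Characteristic equation r² - 2r - 24 = 0 factors as (r - 6)(r + 4) = 0, so r = 6, -4.
Hence y_h = C1*exp(6*t) + C2*exp(-4*t).
For the particular solution try y_p = A0 + A1*t + A2*t^2. Substituting and matching coefficients of each power of t gives A0 = 89/1728, A1 = 13/144, A2 = 5/24, so y_p = 89/1728 + 5*t^2/24 + 13*t/144.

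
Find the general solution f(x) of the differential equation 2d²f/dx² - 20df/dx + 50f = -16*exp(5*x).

Divide through by 2: f'' - 10f' + 25f = -8*exp(5*x).
Characteristic equation r² - 10r + 25 = 0 has discriminant (-10)² - 4·(25) = 0, so r = 5 is a repeated root.
Hence f_h = (C1 + C2*x)*exp(5*x).
Since exp(5*x) solves the homogeneous equation (r = 5 is a root of multiplicity 2), multiply the trial by x^2. Try f_p = A*x^2*exp(5*x). Substituting into the equation and dividing by exp(5*x) gives A = -4, so f_p = -4*x^2*exp(5*x).

f = C1*exp(5*x) - 4*x**2*exp(5*x) + C2*x*exp(5*x)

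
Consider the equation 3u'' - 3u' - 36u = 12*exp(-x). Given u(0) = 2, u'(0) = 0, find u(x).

u = -2*exp(-x)/5 + 10*exp(-3*x)/7 + 34*exp(4*x)/35

Divide through by 3: u'' - u' - 12u = 4*exp(-x).
Characteristic equation r² - r - 12 = 0 factors as (r - 4)(r + 3) = 0, so r = 4, -3.
Hence u_h = C1*exp(4*x) + C2*exp(-3*x).
Try u_p = A*exp(-x). Substituting into the equation and dividing by exp(-x) gives A = -2/5, so u_p = -2*exp(-x)/5.
General solution: u = -2*exp(-x)/5 + C1*exp(4*x) + C2*exp(-3*x).
Apply the initial conditions: u(0) = -2/5 + C1 + C2 = 2 and u'(0) = 2/5 - 3*C2 + 4*C1 = 0. Solving gives C1 = 34/35, C2 = 10/7.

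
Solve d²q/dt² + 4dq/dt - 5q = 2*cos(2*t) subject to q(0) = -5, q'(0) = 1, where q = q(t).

Characteristic equation r² + 4r - 5 = 0 factors as (r - 1)(r + 5) = 0, so r = 1, -5.
Hence q_h = C1*exp(t) + C2*exp(-5*t).
Try q_p = A*cos(2*t) + B*sin(2*t). Substituting and equating the coefficients of cos(2t) and sin(2t) gives A = -18/145, B = 16/145, so q_p = -18*cos(2*t)/145 + 16*sin(2*t)/145.
General solution: q = -18*cos(2*t)/145 + 16*sin(2*t)/145 + C1*exp(t) + C2*exp(-5*t).
Apply the initial conditions: q(0) = -18/145 + C1 + C2 = -5 and q'(0) = 32/145 + C1 - 5*C2 = 1. Solving gives C1 = -59/15, C2 = -82/87.

q = -82*exp(-5*t)/87 - 59*exp(t)/15 - 18*cos(2*t)/145 + 16*sin(2*t)/145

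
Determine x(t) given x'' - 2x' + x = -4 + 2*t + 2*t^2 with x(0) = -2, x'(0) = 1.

x = 12 - 14*exp(t) + 2*t**2 + 10*t + 5*t*exp(t)

Characteristic equation r² - 2r + 1 = 0 has discriminant (-2)² - 4·(1) = 0, so r = 1 is a repeated root.
Hence x_h = (C1 + C2*t)*exp(t).
For the particular solution try x_p = A0 + A1*t + A2*t^2. Substituting and matching coefficients of each power of t gives A0 = 12, A1 = 10, A2 = 2, so x_p = 12 + 2*t^2 + 10*t.
General solution: x = 12 + 2*t^2 + 10*t + C1*exp(t) + C2*t*exp(t).
Apply the initial conditions: x(0) = 12 + C1 = -2 and x'(0) = 10 + C1 + C2 = 1. Solving gives C1 = -14, C2 = 5.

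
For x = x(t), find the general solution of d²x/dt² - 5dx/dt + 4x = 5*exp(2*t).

x = -5*exp(2*t)/2 + C1*exp(4*t) + C2*exp(t)

Characteristic equation r² - 5r + 4 = 0 factors as (r - 4)(r - 1) = 0, so r = 4, 1.
Hence x_h = C1*exp(4*t) + C2*exp(t).
Try x_p = A*exp(2*t). Substituting into the equation and dividing by exp(2*t) gives A = -5/2, so x_p = -5*exp(2*t)/2.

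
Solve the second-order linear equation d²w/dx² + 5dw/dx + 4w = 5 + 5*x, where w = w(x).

Characteristic equation r² + 5r + 4 = 0 factors as (r + 4)(r + 1) = 0, so r = -4, -1.
Hence w_h = C1*exp(-4*x) + C2*exp(-x).
For the particular solution try w_p = A0 + A1*x. Substituting and matching coefficients of each power of x gives A0 = -5/16, A1 = 5/4, so w_p = -5/16 + 5*x/4.

w = -5/16 + 5*x/4 + C1*exp(-4*x) + C2*exp(-x)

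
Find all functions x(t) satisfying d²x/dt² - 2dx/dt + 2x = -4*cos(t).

x = -4*cos(t)/5 + 8*sin(t)/5 + C1*cos(t)*exp(t) + C2*exp(t)*sin(t)

Characteristic equation r² - 2r + 2 = 0 has discriminant (-2)² - 4·(2) = -4 < 0, so r = 1 ± i.
Hence x_h = C1*cos(t)*exp(t) + C2*exp(t)*sin(t).
Try x_p = A*cos(t) + B*sin(t). Substituting and equating the coefficients of cos(t) and sin(t) gives A = -4/5, B = 8/5, so x_p = -4*cos(t)/5 + 8*sin(t)/5.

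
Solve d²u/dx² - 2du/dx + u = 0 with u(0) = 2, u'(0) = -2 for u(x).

Characteristic equation r² - 2r + 1 = 0 has discriminant (-2)² - 4·(1) = 0, so r = 1 is a repeated root.
Hence u_h = (C1 + C2*x)*exp(x).
Apply the initial conditions: u(0) = C1 = 2 and u'(0) = C1 + C2 = -2. Solving gives C1 = 2, C2 = -4.

u = 2*exp(x) - 4*x*exp(x)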